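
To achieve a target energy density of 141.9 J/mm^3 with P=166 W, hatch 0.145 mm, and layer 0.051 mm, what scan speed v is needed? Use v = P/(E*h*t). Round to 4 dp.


v = 166 / (141.9*0.145*0.051) = 158.1931 mm/s


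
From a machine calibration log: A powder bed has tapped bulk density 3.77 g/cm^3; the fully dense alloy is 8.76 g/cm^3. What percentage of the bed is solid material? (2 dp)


Packing = (3.77/8.76)*100 = 43.04 %


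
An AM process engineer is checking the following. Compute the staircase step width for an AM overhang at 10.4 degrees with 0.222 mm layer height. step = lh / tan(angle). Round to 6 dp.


step = 0.222 / tan(10.4) = 1.209583 mm


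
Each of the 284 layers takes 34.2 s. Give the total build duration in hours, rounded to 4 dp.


t = 284 * 34.2 / 3600 = 2.698 hrs


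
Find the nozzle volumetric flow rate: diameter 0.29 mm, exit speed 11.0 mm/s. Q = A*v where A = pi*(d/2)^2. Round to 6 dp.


A = pi*(0.29/2)^2 = 0.06605199 mm^2
Q = 0.06605199 * 11.0 = 0.726572 mm^3/s


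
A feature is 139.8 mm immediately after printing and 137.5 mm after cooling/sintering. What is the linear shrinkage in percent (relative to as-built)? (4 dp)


Shrinkage = ((139.8-137.5)/139.8)*100 = 1.6452 %


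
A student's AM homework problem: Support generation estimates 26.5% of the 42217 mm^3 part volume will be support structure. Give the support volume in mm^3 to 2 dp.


V_support = 42217 * 0.265 = 11187.51 mm^3


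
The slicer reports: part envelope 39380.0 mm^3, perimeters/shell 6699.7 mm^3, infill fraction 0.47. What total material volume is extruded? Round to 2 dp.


V_infill = (39380.0 - 6699.7) * 0.47 = 15359.74
V_total = 6699.7 + 15359.74 = 22059.44 mm^3


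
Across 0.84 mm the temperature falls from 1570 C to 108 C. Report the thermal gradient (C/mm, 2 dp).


G = (1570-108)/0.84 = 1740.48 C/mm


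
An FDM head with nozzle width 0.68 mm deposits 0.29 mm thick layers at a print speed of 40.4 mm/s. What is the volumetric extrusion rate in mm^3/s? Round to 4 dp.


Rate = 0.68 * 0.29 * 40.4 = 7.9669 mm^3/s


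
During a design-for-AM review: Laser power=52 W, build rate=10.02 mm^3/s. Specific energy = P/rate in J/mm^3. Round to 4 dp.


SE = 52 / 10.02 = 5.1896 J/mm^3


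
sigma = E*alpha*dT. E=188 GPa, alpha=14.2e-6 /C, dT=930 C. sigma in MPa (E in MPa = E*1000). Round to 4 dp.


sigma = 188*1000 * 14.2e-6 * 930 = 2482.728 MPa


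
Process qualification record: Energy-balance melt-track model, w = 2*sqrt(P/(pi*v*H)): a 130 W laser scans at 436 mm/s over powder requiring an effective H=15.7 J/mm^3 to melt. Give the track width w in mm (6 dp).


w = 2*sqrt(130/(pi*436*15.7)) = 0.155501 mm


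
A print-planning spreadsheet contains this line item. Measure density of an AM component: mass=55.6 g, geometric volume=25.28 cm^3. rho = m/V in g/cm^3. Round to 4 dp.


rho = 55.6 / 25.28 = 2.1994 g/cm^3


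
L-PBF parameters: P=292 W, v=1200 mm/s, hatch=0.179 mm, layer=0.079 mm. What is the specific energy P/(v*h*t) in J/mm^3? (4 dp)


Build rate = 1200 * 0.179 * 0.079 = 16.9692 mm^3/s
SE = 292 / 16.9692 = 17.2076 J/mm^3


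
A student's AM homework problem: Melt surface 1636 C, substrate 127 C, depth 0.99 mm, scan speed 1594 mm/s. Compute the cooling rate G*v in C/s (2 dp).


G = (1636-127)/0.99 = 1524.24242424 C/mm
CR = 1524.24242424 * 1594 = 2429642.42 C/s


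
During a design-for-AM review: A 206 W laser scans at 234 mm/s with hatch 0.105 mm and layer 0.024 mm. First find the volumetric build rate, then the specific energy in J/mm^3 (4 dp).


Build rate = 234 * 0.105 * 0.024 = 0.58968 mm^3/s
SE = 206 / 0.58968 = 349.342 J/mm^3


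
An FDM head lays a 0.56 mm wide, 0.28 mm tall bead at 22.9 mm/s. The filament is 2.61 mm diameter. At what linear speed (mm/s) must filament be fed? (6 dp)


Q = 0.56 * 0.28 * 22.9 = 3.59072 mm^3/s
A_fil = pi*(2.61/2)^2 = 5.35021083 mm^2
v_feed = 3.59072 / 5.35021083 = 0.671136 mm/s


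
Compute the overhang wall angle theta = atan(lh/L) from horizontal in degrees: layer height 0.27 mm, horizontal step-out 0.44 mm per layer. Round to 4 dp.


angle = atan(0.27/0.44) = 31.5348 degrees


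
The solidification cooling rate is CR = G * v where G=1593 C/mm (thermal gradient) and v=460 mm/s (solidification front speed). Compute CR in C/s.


CR = 1593 * 460 = 732780 C/s


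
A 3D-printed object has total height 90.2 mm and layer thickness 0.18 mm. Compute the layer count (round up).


Layers = ceil(90.2/0.18) = 502


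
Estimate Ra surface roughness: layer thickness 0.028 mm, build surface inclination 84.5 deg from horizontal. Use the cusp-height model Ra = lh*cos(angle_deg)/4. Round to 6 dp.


Ra = 0.028 * cos(84.5) / 4 = 0.000671 mm


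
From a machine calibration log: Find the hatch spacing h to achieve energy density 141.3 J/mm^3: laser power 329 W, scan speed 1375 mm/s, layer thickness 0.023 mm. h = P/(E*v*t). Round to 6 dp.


h = 329 / (141.3*1375*0.023) = 0.073625 mm


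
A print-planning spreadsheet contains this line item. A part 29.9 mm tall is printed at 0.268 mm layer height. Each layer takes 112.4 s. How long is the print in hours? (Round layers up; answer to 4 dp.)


Layers = ceil(29.9/0.268) = 112
t = 112 * 112.4 / 3600 = 3.4969 hrs


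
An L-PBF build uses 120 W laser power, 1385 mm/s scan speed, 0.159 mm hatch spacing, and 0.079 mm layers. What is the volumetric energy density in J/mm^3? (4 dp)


E = 120 / (1385*0.159*0.079) = 6.8977 J/mm^3


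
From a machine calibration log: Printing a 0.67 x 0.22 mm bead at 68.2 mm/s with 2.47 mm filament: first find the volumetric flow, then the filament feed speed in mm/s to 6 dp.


Q = 0.67 * 0.22 * 68.2 = 10.05268 mm^3/s
A_fil = pi*(2.47/2)^2 = 4.79163566 mm^2
v_feed = 10.05268 / 4.79163566 = 2.097964 mm/s


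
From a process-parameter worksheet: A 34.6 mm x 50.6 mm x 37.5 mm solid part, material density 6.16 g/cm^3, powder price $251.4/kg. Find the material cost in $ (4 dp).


V = 34.6 * 50.6 * 37.5 = 65653.5 mm^3 = 65.6535 cm^3
Mass = 65.6535 * 6.16 / 1000 = 0.40442556 kg
Cost = 0.40442556 * 251.4 = 101.6726 $


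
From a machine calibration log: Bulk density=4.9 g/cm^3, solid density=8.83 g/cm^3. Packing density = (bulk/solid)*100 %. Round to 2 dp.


Packing = (4.9/8.83)*100 = 55.49 %


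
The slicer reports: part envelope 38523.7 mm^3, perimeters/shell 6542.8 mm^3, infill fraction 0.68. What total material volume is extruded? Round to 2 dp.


V_infill = (38523.7 - 6542.8) * 0.68 = 21747.01
V_total = 6542.8 + 21747.01 = 28289.81 mm^3


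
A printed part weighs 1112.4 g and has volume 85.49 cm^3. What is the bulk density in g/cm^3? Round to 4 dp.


rho = 1112.4 / 85.49 = 13.012 g/cm^3


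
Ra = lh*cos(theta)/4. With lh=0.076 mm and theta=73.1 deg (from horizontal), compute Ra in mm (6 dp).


Ra = 0.076 * cos(73.1) / 4 = 0.005523 mm


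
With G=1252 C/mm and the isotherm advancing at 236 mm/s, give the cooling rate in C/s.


CR = 1252 * 236 = 295472 C/s


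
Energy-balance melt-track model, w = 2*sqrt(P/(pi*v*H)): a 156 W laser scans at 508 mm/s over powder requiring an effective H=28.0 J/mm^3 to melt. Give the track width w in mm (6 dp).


w = 2*sqrt(156/(pi*508*28.0)) = 0.11817 mm


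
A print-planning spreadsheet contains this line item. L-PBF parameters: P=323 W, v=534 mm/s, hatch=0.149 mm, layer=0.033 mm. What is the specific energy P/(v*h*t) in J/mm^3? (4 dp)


Build rate = 534 * 0.149 * 0.033 = 2.625678 mm^3/s
SE = 323 / 2.625678 = 123.0158 J/mm^3


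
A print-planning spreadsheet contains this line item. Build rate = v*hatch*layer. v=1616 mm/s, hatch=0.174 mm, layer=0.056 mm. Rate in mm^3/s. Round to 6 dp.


Rate = 1616 * 0.174 * 0.056 = 15.746304 mm^3/s


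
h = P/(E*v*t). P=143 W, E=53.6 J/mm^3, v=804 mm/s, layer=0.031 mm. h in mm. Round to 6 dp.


h = 143 / (53.6*804*0.031) = 0.107042 mm


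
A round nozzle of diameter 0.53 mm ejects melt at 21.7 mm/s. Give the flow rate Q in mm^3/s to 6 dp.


A = pi*(0.53/2)^2 = 0.22061834 mm^2
Q = 0.22061834 * 21.7 = 4.787418 mm^3/s


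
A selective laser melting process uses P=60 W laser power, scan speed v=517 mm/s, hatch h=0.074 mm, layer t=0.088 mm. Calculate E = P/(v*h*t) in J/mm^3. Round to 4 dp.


E = 60 / (517*0.074*0.088) = 17.8216 J/mm^3


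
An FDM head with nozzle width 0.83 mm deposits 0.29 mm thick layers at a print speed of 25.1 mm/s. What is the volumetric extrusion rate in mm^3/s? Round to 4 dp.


Rate = 0.83 * 0.29 * 25.1 = 6.0416 mm^3/s


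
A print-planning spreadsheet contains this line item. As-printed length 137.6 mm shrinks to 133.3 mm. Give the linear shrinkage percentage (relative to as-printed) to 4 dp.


Shrinkage = ((137.6-133.3)/137.6)*100 = 3.125 %


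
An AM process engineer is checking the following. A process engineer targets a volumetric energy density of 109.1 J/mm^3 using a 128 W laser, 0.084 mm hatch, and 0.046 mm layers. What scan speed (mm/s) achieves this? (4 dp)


v = 128 / (109.1*0.084*0.046) = 303.6324 mm/s


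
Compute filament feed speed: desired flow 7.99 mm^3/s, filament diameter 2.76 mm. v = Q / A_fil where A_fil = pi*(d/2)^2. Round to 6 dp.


A = pi*(2.76/2)^2 = 5.982849
v = 7.99 / 5.982849 = 1.335484 mm/s


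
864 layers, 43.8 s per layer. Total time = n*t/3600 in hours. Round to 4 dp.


t = 864 * 43.8 / 3600 = 10.512 hrs


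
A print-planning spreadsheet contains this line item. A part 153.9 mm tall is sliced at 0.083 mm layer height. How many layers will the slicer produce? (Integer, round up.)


Layers = ceil(153.9/0.083) = 1855


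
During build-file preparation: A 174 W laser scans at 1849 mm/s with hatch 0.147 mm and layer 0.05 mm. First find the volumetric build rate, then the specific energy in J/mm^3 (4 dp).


Build rate = 1849 * 0.147 * 0.05 = 13.59015 mm^3/s
SE = 174 / 13.59015 = 12.8034 J/mm^3


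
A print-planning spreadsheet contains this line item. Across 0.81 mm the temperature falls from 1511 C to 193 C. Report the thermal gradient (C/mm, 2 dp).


G = (1511-193)/0.81 = 1627.16 C/mm


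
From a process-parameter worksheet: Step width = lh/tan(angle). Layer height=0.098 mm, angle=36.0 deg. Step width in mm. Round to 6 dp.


step = 0.098 / tan(36.0) = 0.134885 mm


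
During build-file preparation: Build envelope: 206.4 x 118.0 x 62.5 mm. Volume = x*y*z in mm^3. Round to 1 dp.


V = 206.4 * 118.0 * 62.5 = 1522200.0 mm^3


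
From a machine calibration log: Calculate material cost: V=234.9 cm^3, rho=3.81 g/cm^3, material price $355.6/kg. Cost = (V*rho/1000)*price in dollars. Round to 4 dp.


Mass = 234.9*3.81/1000 = 0.894969 kg
Cost = 0.894969 * 355.6 = 318.251 $


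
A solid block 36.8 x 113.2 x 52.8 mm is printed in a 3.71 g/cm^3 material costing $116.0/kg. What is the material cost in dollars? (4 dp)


V = 36.8 * 113.2 * 52.8 = 219952.128 mm^3 = 219.952128 cm^3
Mass = 219.952128 * 3.71 / 1000 = 0.81602239 kg
Cost = 0.81602239 * 116.0 = 94.6586 $


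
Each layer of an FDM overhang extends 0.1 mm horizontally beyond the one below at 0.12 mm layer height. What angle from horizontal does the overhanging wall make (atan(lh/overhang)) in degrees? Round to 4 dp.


angle = atan(0.12/0.1) = 50.1944 degrees


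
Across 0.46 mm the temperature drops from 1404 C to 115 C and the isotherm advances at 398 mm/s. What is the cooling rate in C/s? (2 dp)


G = (1404-115)/0.46 = 2802.17391304 C/mm
CR = 2802.17391304 * 398 = 1115265.22 C/s


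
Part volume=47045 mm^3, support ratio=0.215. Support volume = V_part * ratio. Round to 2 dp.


V_support = 47045 * 0.215 = 10114.68 mm^3


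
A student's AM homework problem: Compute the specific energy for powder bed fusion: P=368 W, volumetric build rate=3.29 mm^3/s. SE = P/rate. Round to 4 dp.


SE = 368 / 3.29 = 111.8541 J/mm^3


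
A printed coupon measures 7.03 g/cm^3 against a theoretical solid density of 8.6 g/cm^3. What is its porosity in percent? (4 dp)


Porosity = (1-7.03/8.6)*100 = 18.2558 %


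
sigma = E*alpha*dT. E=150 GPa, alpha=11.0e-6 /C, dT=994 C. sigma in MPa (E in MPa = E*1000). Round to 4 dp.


sigma = 150*1000 * 11.0e-6 * 994 = 1640.1 MPa


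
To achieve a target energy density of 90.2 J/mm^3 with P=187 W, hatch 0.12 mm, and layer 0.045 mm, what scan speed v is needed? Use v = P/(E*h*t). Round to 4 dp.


v = 187 / (90.2*0.12*0.045) = 383.9205 mm/s


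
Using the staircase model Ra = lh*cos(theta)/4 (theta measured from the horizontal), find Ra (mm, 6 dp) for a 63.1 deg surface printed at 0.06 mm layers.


Ra = 0.06 * cos(63.1) / 4 = 0.006787 mm


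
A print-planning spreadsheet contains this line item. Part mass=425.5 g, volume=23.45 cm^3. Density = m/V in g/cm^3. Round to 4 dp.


rho = 425.5 / 23.45 = 18.145 g/cm^3


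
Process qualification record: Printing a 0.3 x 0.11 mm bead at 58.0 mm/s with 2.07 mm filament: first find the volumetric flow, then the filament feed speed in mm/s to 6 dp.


Q = 0.3 * 0.11 * 58.0 = 1.914 mm^3/s
A_fil = pi*(2.07/2)^2 = 3.36535259 mm^2
v_feed = 1.914 / 3.36535259 = 0.568737 mm/s


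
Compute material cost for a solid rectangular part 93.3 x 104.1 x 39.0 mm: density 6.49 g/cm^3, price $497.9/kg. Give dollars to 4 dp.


V = 93.3 * 104.1 * 39.0 = 378788.67 mm^3 = 378.78867 cm^3
Mass = 378.78867 * 6.49 / 1000 = 2.45833847 kg
Cost = 2.45833847 * 497.9 = 1224.0067 $


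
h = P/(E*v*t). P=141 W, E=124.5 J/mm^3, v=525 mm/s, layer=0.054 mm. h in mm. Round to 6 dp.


h = 141 / (124.5*525*0.054) = 0.039948 mm


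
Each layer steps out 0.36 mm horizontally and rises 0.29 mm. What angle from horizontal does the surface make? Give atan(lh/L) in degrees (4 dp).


angle = atan(0.29/0.36) = 38.8534 degrees


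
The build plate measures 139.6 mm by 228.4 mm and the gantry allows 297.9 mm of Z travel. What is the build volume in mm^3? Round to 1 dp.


V = 139.6 * 228.4 * 297.9 = 9498434.3 mm^3


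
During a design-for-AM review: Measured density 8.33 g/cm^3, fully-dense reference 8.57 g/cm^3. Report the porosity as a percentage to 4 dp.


Porosity = (1-8.33/8.57)*100 = 2.8005 %


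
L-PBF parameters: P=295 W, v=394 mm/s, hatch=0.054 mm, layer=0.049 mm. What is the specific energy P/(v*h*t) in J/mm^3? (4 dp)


Build rate = 394 * 0.054 * 0.049 = 1.042524 mm^3/s
SE = 295 / 1.042524 = 282.9671 J/mm^3


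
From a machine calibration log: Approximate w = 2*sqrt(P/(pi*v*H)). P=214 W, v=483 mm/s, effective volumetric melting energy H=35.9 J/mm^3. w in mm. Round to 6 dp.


w = 2*sqrt(214/(pi*483*35.9)) = 0.125355 mm


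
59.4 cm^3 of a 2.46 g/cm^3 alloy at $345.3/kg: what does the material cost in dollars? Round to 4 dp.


Mass = 59.4*2.46/1000 = 0.146124 kg
Cost = 0.146124 * 345.3 = 50.4566 $


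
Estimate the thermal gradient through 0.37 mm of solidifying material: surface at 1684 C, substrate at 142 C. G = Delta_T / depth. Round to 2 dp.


G = (1684-142)/0.37 = 4167.57 C/mm


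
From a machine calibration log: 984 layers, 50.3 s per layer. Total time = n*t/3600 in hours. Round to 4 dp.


t = 984 * 50.3 / 3600 = 13.7487 hrs


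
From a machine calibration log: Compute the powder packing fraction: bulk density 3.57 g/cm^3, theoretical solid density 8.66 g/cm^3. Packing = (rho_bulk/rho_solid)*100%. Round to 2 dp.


Packing = (3.57/8.66)*100 = 41.22 %


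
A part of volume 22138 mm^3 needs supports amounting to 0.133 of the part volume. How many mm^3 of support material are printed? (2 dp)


V_support = 22138 * 0.133 = 2944.35 mm^3


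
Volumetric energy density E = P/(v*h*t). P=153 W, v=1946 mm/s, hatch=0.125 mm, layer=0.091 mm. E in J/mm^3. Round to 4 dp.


E = 153 / (1946*0.125*0.091) = 6.9119 J/mm^3


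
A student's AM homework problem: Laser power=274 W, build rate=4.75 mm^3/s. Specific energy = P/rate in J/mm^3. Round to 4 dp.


SE = 274 / 4.75 = 57.6842 J/mm^3


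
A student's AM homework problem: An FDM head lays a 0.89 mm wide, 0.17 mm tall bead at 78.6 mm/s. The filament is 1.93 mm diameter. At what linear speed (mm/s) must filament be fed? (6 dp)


Q = 0.89 * 0.17 * 78.6 = 11.89218 mm^3/s
A_fil = pi*(1.93/2)^2 = 2.92552962 mm^2
v_feed = 11.89218 / 2.92552962 = 4.064967 mm/s


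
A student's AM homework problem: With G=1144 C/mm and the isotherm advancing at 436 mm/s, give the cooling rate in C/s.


CR = 1144 * 436 = 498784 C/s


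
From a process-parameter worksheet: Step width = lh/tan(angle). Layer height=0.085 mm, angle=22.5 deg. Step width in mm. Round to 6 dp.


step = 0.085 / tan(22.5) = 0.205208 mm


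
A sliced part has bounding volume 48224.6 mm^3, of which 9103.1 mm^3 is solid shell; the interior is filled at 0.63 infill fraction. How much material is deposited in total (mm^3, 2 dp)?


V_infill = (48224.6 - 9103.1) * 0.63 = 24646.55
V_total = 9103.1 + 24646.55 = 33749.65 mm^3


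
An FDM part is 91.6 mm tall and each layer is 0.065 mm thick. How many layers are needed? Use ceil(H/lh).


Layers = ceil(91.6/0.065) = 1410


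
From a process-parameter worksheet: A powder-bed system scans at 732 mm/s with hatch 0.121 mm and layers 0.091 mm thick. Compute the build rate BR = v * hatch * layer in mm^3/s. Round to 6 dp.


Rate = 732 * 0.121 * 0.091 = 8.060052 mm^3/s


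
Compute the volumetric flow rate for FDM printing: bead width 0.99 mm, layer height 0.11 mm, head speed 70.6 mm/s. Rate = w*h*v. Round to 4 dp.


Rate = 0.99 * 0.11 * 70.6 = 7.6883 mm^3/s


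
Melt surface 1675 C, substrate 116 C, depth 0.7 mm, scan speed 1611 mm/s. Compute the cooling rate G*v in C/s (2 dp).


G = (1675-116)/0.7 = 2227.14285714 C/mm
CR = 2227.14285714 * 1611 = 3587927.14 C/s


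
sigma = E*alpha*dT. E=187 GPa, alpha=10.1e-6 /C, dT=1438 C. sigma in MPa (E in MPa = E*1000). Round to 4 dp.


sigma = 187*1000 * 10.1e-6 * 1438 = 2715.9506 MPa


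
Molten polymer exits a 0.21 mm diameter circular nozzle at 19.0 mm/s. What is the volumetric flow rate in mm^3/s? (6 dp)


A = pi*(0.21/2)^2 = 0.03463606 mm^2
Q = 0.03463606 * 19.0 = 0.658085 mm^3/s


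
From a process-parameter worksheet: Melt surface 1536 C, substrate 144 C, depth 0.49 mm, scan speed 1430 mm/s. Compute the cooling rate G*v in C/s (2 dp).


G = (1536-144)/0.49 = 2840.81632653 C/mm
CR = 2840.81632653 * 1430 = 4062367.35 C/s


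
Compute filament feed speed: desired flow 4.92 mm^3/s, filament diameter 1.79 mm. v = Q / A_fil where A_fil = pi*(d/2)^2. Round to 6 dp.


A = pi*(1.79/2)^2 = 2.516494
v = 4.92 / 2.516494 = 1.955101 mm/s


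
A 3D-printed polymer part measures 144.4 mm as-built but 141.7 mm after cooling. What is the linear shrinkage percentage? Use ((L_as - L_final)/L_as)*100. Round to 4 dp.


Shrinkage = ((144.4-141.7)/144.4)*100 = 1.8698 %


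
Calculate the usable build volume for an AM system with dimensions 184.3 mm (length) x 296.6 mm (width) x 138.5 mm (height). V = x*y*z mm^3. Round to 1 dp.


V = 184.3 * 296.6 * 138.5 = 7570878.1 mm^3


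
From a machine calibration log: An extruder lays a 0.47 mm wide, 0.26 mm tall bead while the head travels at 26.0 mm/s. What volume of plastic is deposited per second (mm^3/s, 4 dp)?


Rate = 0.47 * 0.26 * 26.0 = 3.1772 mm^3/s


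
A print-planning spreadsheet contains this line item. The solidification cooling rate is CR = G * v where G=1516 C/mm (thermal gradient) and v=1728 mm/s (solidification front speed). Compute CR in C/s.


CR = 1516 * 1728 = 2619648 C/s


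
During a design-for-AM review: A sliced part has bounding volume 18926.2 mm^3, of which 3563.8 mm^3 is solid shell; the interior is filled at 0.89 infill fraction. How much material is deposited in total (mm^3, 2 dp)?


V_infill = (18926.2 - 3563.8) * 0.89 = 13672.54
V_total = 3563.8 + 13672.54 = 17236.34 mm^3


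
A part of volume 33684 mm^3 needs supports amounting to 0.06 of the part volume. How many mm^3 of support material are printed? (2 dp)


V_support = 33684 * 0.06 = 2021.04 mm^3


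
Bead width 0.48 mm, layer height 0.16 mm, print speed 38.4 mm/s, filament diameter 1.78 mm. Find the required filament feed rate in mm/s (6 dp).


Q = 0.48 * 0.16 * 38.4 = 2.94912 mm^3/s
A_fil = pi*(1.78/2)^2 = 2.48845554 mm^2
v_feed = 2.94912 / 2.48845554 = 1.185121 mm/s


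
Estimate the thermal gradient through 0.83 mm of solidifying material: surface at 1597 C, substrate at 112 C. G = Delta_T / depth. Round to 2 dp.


G = (1597-112)/0.83 = 1789.16 C/mm


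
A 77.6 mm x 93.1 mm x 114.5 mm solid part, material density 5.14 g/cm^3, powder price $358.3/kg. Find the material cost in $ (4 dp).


V = 77.6 * 93.1 * 114.5 = 827212.12 mm^3 = 827.21212 cm^3
Mass = 827.21212 * 5.14 / 1000 = 4.2518703 kg
Cost = 4.2518703 * 358.3 = 1523.4451 $


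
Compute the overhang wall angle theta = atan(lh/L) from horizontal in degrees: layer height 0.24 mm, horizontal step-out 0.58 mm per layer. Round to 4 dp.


angle = atan(0.24/0.58) = 22.4794 degrees


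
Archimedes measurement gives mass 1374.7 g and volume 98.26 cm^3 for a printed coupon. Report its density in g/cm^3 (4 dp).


rho = 1374.7 / 98.26 = 13.9904 g/cm^3


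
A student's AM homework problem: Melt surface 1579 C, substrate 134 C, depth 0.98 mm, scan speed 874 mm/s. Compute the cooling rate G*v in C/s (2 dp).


G = (1579-134)/0.98 = 1474.48979592 C/mm
CR = 1474.48979592 * 874 = 1288704.08 C/s


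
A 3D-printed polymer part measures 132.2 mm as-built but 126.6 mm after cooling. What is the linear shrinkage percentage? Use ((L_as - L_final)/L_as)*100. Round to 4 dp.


Shrinkage = ((132.2-126.6)/132.2)*100 = 4.236 %


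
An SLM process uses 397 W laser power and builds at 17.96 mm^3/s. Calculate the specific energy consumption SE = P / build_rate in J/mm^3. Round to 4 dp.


SE = 397 / 17.96 = 22.1047 J/mm^3


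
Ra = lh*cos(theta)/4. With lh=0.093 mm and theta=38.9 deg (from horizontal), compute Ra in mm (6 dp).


Ra = 0.093 * cos(38.9) / 4 = 0.018094 mm


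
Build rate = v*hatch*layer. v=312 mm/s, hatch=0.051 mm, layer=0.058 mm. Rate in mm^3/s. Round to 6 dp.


Rate = 312 * 0.051 * 0.058 = 0.922896 mm^3/s


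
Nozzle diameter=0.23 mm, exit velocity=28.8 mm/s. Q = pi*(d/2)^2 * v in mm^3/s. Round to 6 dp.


A = pi*(0.23/2)^2 = 0.04154756 mm^2
Q = 0.04154756 * 28.8 = 1.19657 mm^3/s


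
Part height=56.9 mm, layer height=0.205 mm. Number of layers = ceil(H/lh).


Layers = ceil(56.9/0.205) = 278


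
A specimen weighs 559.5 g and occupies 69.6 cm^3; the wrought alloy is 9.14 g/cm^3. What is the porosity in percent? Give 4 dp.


rho_part = 559.5 / 69.6 = 8.0387931 g/cm^3
Porosity = (1 - 8.0387931/9.14)*100 = 12.0482 %


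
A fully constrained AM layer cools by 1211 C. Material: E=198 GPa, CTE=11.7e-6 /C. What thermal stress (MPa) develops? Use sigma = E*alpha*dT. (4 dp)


sigma = 198*1000 * 11.7e-6 * 1211 = 2805.4026 MPa


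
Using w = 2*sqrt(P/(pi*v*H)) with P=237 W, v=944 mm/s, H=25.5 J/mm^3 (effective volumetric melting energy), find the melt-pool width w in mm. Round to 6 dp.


w = 2*sqrt(237/(pi*944*25.5)) = 0.111963 mm


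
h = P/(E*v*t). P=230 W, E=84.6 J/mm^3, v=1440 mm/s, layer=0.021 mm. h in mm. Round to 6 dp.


h = 230 / (84.6*1440*0.021) = 0.089903 mm


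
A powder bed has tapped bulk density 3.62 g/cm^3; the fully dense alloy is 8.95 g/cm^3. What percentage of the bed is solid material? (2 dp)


Packing = (3.62/8.95)*100 = 40.45 %


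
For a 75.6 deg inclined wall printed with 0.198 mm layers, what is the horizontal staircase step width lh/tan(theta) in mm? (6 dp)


step = 0.198 / tan(75.6) = 0.050838 mm


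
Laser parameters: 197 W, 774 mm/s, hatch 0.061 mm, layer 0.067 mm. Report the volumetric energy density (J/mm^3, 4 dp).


E = 197 / (774*0.061*0.067) = 62.276 J/mm^3


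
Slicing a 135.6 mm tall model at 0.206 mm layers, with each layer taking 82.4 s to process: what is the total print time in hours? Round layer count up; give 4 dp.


Layers = ceil(135.6/0.206) = 659
t = 659 * 82.4 / 3600 = 15.0838 hrs


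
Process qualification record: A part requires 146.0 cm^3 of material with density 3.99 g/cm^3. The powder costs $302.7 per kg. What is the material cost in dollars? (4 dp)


Mass = 146.0*3.99/1000 = 0.58254 kg
Cost = 0.58254 * 302.7 = 176.3349 $


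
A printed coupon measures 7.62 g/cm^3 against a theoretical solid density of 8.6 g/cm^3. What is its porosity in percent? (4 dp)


Porosity = (1-7.62/8.6)*100 = 11.3953 %


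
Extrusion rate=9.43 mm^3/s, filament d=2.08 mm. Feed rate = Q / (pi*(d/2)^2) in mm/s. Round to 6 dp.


A = pi*(2.08/2)^2 = 3.397947
v = 9.43 / 3.397947 = 2.775205 mm/s


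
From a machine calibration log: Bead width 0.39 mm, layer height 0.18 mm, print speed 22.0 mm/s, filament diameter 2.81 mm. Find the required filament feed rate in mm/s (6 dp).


Q = 0.39 * 0.18 * 22.0 = 1.5444 mm^3/s
A_fil = pi*(2.81/2)^2 = 6.20158244 mm^2
v_feed = 1.5444 / 6.20158244 = 0.249033 mm/s


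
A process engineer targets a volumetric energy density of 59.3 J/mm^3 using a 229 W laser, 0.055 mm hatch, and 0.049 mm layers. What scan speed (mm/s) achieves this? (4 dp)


v = 229 / (59.3*0.055*0.049) = 1432.9202 mm/s


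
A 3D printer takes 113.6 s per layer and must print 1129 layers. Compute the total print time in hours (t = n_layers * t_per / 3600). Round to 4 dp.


t = 1129 * 113.6 / 3600 = 35.6262 hrs


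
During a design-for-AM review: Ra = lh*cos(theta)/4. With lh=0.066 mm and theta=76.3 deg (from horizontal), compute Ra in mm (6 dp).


Ra = 0.066 * cos(76.3) / 4 = 0.003908 mm


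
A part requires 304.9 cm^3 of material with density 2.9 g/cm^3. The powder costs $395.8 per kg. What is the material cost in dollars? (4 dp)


Mass = 304.9*2.9/1000 = 0.88421 kg
Cost = 0.88421 * 395.8 = 349.9703 $


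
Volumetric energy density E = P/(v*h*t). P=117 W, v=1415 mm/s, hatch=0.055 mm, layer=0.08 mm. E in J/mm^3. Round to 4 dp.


E = 117 / (1415*0.055*0.08) = 18.7922 J/mm^3


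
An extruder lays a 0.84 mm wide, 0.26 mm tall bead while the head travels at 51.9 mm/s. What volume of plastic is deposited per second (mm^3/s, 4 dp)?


Rate = 0.84 * 0.26 * 51.9 = 11.335 mm^3/s


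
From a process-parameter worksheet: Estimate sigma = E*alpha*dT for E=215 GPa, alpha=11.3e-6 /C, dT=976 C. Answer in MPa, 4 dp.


sigma = 215*1000 * 11.3e-6 * 976 = 2371.192 MPa


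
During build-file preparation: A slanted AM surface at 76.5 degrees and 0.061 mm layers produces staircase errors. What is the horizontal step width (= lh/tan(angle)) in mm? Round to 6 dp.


step = 0.061 / tan(76.5) = 0.014645 mm


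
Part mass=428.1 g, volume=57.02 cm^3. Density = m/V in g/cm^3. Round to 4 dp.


rho = 428.1 / 57.02 = 7.5079 g/cm^3


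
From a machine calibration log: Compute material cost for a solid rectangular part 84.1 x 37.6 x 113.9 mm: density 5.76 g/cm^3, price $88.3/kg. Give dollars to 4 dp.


V = 84.1 * 37.6 * 113.9 = 360170.024 mm^3 = 360.170024 cm^3
Mass = 360.170024 * 5.76 / 1000 = 2.07457934 kg
Cost = 2.07457934 * 88.3 = 183.1854 $


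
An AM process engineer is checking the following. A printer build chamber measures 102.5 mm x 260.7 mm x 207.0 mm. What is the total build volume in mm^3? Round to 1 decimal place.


V = 102.5 * 260.7 * 207.0 = 5531402.3 mm^3


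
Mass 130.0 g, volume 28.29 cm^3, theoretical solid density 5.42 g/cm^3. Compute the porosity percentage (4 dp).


rho_part = 130.0 / 28.29 = 4.59526334 g/cm^3
Porosity = (1 - 4.59526334/5.42)*100 = 15.2165 %


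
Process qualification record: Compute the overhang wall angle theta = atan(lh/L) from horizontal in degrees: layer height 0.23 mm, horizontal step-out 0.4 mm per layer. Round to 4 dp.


angle = atan(0.23/0.4) = 29.8989 degrees


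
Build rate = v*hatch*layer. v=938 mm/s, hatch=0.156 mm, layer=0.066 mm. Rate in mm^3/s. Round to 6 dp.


Rate = 938 * 0.156 * 0.066 = 9.657648 mm^3/s


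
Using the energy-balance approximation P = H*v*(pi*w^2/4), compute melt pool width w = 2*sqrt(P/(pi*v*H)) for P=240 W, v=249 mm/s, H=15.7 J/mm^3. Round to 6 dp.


w = 2*sqrt(240/(pi*249*15.7)) = 0.279583 mm


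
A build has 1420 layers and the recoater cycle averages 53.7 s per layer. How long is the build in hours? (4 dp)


t = 1420 * 53.7 / 3600 = 21.1817 hrs


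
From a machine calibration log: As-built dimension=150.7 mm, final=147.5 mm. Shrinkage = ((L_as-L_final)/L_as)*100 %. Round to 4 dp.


Shrinkage = ((150.7-147.5)/150.7)*100 = 2.1234 %


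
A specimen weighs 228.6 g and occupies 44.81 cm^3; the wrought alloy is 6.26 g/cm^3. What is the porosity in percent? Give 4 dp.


rho_part = 228.6 / 44.81 = 5.10153983 g/cm^3
Porosity = (1 - 5.10153983/6.26)*100 = 18.5058 %


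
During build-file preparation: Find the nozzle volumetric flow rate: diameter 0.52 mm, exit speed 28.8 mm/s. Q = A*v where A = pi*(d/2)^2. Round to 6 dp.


A = pi*(0.52/2)^2 = 0.21237166 mm^2
Q = 0.21237166 * 28.8 = 6.116304 mm^3/s


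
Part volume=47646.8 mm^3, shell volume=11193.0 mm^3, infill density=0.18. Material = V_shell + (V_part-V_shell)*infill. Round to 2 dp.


V_infill = (47646.8 - 11193.0) * 0.18 = 6561.68
V_total = 11193.0 + 6561.68 = 17754.68 mm^3


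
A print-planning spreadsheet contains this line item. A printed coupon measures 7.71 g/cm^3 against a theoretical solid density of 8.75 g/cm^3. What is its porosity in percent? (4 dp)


Porosity = (1-7.71/8.75)*100 = 11.8857 %


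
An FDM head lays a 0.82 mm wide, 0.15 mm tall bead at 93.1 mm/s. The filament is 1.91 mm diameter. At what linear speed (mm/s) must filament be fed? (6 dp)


Q = 0.82 * 0.15 * 93.1 = 11.4513 mm^3/s
A_fil = pi*(1.91/2)^2 = 2.86521104 mm^2
v_feed = 11.4513 / 2.86521104 = 3.996669 mm/s


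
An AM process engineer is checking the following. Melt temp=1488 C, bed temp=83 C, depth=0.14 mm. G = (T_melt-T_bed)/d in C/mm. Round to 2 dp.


G = (1488-83)/0.14 = 10035.71 C/mm


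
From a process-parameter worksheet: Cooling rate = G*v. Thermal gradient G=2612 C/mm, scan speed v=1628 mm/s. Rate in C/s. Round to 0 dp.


CR = 2612 * 1628 = 4252336 C/s


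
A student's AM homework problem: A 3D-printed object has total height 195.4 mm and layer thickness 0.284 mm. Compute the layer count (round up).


Layers = ceil(195.4/0.284) = 689


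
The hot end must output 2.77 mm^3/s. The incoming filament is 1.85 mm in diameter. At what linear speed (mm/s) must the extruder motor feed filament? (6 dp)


A = pi*(1.85/2)^2 = 2.688025
v = 2.77 / 2.688025 = 1.030496 mm/s


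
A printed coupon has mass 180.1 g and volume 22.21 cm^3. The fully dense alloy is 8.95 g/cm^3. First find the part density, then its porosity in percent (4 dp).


rho_part = 180.1 / 22.21 = 8.10895993 g/cm^3
Porosity = (1 - 8.10895993/8.95)*100 = 9.3971 %


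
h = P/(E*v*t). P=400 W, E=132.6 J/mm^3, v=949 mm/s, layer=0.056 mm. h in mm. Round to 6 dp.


h = 400 / (132.6*949*0.056) = 0.056763 mm


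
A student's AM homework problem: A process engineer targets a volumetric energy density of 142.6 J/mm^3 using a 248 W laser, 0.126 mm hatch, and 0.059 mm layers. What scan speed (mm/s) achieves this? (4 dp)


v = 248 / (142.6*0.126*0.059) = 233.9428 mm/s


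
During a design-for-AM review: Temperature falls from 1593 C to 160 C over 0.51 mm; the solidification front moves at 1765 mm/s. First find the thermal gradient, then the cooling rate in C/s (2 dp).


G = (1593-160)/0.51 = 2809.80392157 C/mm
CR = 2809.80392157 * 1765 = 4959303.92 C/s


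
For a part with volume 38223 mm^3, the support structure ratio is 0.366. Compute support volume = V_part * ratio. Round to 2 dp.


V_support = 38223 * 0.366 = 13989.62 mm^3


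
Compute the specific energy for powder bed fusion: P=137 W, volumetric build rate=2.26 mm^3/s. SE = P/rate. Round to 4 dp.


SE = 137 / 2.26 = 60.6195 J/mm^3


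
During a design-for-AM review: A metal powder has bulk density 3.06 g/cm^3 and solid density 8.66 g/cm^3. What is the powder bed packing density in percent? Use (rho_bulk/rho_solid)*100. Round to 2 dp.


Packing = (3.06/8.66)*100 = 35.33 %


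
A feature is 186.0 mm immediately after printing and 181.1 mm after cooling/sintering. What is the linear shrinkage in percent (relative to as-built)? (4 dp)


Shrinkage = ((186.0-181.1)/186.0)*100 = 2.6344 %


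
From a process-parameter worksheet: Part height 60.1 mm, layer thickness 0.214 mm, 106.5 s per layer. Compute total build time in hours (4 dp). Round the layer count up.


Layers = ceil(60.1/0.214) = 281
t = 281 * 106.5 / 3600 = 8.3129 hrs


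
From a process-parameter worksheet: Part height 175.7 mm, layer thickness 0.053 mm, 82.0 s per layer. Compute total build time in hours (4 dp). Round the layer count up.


Layers = ceil(175.7/0.053) = 3316
t = 3316 * 82.0 / 3600 = 75.5311 hrs


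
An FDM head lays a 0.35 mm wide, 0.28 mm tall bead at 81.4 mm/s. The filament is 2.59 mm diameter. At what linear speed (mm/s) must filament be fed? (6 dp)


Q = 0.35 * 0.28 * 81.4 = 7.9772 mm^3/s
A_fil = pi*(2.59/2)^2 = 5.26852942 mm^2
v_feed = 7.9772 / 5.26852942 = 1.514123 mm/s


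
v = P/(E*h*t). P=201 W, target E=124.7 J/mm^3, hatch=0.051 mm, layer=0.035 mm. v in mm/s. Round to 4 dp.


v = 201 / (124.7*0.051*0.035) = 903.0076 mm/s


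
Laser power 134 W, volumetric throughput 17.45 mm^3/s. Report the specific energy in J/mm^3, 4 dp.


SE = 134 / 17.45 = 7.6791 J/mm^3


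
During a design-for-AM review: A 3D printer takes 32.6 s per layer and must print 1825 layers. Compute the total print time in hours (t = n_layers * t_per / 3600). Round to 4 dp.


t = 1825 * 32.6 / 3600 = 16.5264 hrs


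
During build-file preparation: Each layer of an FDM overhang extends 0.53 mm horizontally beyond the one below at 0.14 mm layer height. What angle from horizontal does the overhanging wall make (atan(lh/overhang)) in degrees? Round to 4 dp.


angle = atan(0.14/0.53) = 14.7968 degrees


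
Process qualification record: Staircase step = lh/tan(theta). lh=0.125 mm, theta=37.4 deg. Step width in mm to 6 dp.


step = 0.125 / tan(37.4) = 0.163493 mm


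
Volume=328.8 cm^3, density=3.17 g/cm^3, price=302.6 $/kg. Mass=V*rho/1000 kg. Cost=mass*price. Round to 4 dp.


Mass = 328.8*3.17/1000 = 1.042296 kg
Cost = 1.042296 * 302.6 = 315.3988 $


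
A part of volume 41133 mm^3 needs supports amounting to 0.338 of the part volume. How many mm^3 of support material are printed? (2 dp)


V_support = 41133 * 0.338 = 13902.95 mm^3


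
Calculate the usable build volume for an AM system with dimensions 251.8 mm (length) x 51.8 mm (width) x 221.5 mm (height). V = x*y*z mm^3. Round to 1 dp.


V = 251.8 * 51.8 * 221.5 = 2889077.7 mm^3


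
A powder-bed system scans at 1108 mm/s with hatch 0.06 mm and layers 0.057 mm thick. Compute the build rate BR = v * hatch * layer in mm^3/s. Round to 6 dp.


Rate = 1108 * 0.06 * 0.057 = 3.78936 mm^3/s


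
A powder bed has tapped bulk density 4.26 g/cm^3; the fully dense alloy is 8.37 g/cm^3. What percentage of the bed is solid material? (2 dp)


Packing = (4.26/8.37)*100 = 50.9 %


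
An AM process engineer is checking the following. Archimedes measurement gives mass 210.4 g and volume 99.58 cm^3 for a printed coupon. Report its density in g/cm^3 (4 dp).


rho = 210.4 / 99.58 = 2.1129 g/cm^3


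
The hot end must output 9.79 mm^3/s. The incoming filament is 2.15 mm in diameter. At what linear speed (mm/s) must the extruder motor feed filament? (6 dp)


A = pi*(2.15/2)^2 = 3.630503
v = 9.79 / 3.630503 = 2.696596 mm/s


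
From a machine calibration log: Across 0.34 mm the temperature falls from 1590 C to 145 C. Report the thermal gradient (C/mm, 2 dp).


G = (1590-145)/0.34 = 4250.0 C/mm


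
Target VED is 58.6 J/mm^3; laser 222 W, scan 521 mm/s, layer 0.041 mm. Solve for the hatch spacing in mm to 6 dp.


h = 222 / (58.6*521*0.041) = 0.177351 mm


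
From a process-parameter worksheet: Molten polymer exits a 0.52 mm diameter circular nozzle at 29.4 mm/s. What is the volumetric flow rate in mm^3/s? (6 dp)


A = pi*(0.52/2)^2 = 0.21237166 mm^2
Q = 0.21237166 * 29.4 = 6.243727 mm^3/s


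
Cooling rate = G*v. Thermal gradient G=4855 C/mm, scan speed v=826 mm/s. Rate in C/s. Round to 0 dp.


CR = 4855 * 826 = 4010230 C/s


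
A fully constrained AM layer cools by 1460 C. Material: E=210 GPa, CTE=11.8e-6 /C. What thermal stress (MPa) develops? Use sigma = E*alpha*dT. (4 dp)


sigma = 210*1000 * 11.8e-6 * 1460 = 3617.88 MPa


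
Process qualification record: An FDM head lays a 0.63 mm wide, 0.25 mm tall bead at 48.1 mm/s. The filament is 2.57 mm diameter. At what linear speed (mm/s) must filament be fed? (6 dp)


Q = 0.63 * 0.25 * 48.1 = 7.57575 mm^3/s
A_fil = pi*(2.57/2)^2 = 5.18747633 mm^2
v_feed = 7.57575 / 5.18747633 = 1.460392 mm/s


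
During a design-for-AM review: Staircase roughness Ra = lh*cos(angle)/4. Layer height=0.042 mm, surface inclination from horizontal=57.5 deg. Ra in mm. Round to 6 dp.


Ra = 0.042 * cos(57.5) / 4 = 0.005642 mm


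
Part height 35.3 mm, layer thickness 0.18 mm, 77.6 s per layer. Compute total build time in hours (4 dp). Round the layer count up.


Layers = ceil(35.3/0.18) = 197
t = 197 * 77.6 / 3600 = 4.2464 hrs


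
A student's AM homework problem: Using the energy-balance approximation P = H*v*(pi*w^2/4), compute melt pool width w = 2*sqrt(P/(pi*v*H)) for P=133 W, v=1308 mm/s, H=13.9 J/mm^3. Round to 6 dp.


w = 2*sqrt(133/(pi*1308*13.9)) = 0.096509 mm


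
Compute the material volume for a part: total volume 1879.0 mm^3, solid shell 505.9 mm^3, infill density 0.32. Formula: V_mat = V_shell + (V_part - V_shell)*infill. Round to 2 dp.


V_infill = (1879.0 - 505.9) * 0.32 = 439.39
V_total = 505.9 + 439.39 = 945.29 mm^3


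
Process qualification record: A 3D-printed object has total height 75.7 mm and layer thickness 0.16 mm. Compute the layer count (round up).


Layers = ceil(75.7/0.16) = 474


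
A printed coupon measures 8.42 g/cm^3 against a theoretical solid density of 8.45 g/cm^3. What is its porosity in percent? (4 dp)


Porosity = (1-8.42/8.45)*100 = 0.355 %


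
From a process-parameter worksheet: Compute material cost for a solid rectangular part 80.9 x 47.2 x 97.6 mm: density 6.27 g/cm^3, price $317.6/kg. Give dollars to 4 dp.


V = 80.9 * 47.2 * 97.6 = 372683.648 mm^3 = 372.683648 cm^3
Mass = 372.683648 * 6.27 / 1000 = 2.33672647 kg
Cost = 2.33672647 * 317.6 = 742.1443 $


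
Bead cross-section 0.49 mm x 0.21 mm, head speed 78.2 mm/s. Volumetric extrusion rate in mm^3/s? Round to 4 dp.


Rate = 0.49 * 0.21 * 78.2 = 8.0468 mm^3/s


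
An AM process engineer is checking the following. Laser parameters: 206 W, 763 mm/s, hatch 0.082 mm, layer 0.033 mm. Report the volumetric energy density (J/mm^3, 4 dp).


E = 206 / (763*0.082*0.033) = 99.7734 J/mm^3


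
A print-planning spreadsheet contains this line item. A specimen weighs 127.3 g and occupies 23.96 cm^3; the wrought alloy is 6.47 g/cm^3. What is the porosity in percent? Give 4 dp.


rho_part = 127.3 / 23.96 = 5.3130217 g/cm^3
Porosity = (1 - 5.3130217/6.47)*100 = 17.8822 %


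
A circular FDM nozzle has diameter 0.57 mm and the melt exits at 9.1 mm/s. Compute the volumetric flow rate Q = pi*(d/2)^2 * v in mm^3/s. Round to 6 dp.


A = pi*(0.57/2)^2 = 0.25517586 mm^2
Q = 0.25517586 * 9.1 = 2.3221 mm^3/s


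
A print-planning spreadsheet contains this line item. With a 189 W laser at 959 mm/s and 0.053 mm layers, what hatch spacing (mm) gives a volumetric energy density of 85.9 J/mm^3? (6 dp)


h = 189 / (85.9*959*0.053) = 0.043289 mm
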